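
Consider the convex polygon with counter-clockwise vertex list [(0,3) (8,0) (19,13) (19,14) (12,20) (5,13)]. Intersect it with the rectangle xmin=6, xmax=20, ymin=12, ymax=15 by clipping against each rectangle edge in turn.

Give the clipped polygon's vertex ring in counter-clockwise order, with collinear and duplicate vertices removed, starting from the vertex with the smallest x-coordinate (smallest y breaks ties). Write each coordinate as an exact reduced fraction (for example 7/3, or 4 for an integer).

1. After x ≥ 6: [(6,3/4) (8,0) (19,13) (19,14) (12,20) (6,14)]
2. After x ≤ 20: [(6,3/4) (8,0) (19,13) (19,14) (12,20) (6,14)]
3. After y ≥ 12: [(6,12) (236/13,12) (19,13) (19,14) (12,20) (6,14)]
4. After y ≤ 15: [(6,12) (236/13,12) (19,13) (19,14) (107/6,15) (7,15) (6,14)]
5. Canonical ring: [(6,12) (236/13,12) (19,13) (19,14) (107/6,15) (7,15) (6,14)]

Clipped polygon: [(6,12) (236/13,12) (19,13) (19,14) (107/6,15) (7,15) (6,14)]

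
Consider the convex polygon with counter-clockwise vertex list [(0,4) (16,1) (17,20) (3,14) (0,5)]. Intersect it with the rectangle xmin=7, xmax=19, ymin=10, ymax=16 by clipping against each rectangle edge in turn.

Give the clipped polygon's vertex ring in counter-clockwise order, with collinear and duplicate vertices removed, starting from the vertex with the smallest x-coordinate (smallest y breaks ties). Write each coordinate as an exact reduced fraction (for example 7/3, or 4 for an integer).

Clipped polygon: [(7,10) (313/19,10) (319/19,16) (23/3,16) (7,110/7)]

1. After x ≥ 7: [(7,43/16) (16,1) (17,20) (7,110/7)]
2. After x ≤ 19: [(7,43/16) (16,1) (17,20) (7,110/7)]
3. After y ≥ 10: [(7,10) (313/19,10) (17,20) (7,110/7)]
4. After y ≤ 16: [(7,10) (313/19,10) (319/19,16) (23/3,16) (7,110/7)]
5. Canonical ring: [(7,10) (313/19,10) (319/19,16) (23/3,16) (7,110/7)]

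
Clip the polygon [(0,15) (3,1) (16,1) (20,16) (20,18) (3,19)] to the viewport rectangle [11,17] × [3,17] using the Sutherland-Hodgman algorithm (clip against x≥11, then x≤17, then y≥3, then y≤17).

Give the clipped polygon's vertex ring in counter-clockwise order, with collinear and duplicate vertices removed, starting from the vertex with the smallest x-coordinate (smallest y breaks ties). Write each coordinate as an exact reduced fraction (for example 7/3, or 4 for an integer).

1. After x ≥ 11: [(11,1) (16,1) (20,16) (20,18) (11,315/17)]
2. After x ≤ 17: [(11,1) (16,1) (17,19/4) (17,309/17) (11,315/17)]
3. After y ≥ 3: [(11,3) (248/15,3) (17,19/4) (17,309/17) (11,315/17)]
4. After y ≤ 17: [(11,17) (11,3) (248/15,3) (17,19/4) (17,17)]
5. Canonical ring: [(11,3) (248/15,3) (17,19/4) (17,17) (11,17)]

Clipped polygon: [(11,3) (248/15,3) (17,19/4) (17,17) (11,17)]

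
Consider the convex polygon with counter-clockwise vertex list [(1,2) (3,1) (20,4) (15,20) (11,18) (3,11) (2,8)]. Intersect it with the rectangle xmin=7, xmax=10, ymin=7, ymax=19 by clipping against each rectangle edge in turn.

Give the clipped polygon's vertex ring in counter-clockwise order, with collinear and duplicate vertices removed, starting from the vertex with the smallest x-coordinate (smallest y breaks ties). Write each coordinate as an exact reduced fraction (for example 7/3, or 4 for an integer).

Clipped polygon: [(7,7) (10,7) (10,137/8) (7,29/2)]

1. After x ≥ 7: [(7,29/17) (20,4) (15,20) (11,18) (7,29/2)]
2. After x ≤ 10: [(7,29/17) (10,38/17) (10,137/8) (7,29/2)]
3. After y ≥ 7: [(7,7) (10,7) (10,137/8) (7,29/2)]
4. After y ≤ 19: [(7,7) (10,7) (10,137/8) (7,29/2)]
5. Canonical ring: [(7,7) (10,7) (10,137/8) (7,29/2)]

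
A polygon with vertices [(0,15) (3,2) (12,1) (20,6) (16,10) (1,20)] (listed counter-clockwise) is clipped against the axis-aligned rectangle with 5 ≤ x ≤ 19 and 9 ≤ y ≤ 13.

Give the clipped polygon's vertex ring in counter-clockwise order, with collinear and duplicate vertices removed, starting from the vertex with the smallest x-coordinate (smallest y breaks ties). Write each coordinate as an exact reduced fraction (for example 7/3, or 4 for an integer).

1. After x ≥ 5: [(5,16/9) (12,1) (20,6) (16,10) (5,52/3)]
2. After x ≤ 19: [(5,16/9) (12,1) (19,43/8) (19,7) (16,10) (5,52/3)]
3. After y ≥ 9: [(5,9) (17,9) (16,10) (5,52/3)]
4. After y ≤ 13: [(5,13) (5,9) (17,9) (16,10) (23/2,13)]
5. Canonical ring: [(5,9) (17,9) (16,10) (23/2,13) (5,13)]

Clipped polygon: [(5,9) (17,9) (16,10) (23/2,13) (5,13)]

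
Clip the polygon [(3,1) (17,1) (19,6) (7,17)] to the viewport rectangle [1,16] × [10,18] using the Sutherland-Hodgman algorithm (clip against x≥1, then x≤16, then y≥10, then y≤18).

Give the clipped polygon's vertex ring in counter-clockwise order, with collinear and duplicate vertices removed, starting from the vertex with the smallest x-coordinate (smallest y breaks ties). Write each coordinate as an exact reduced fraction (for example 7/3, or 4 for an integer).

Clipped polygon: [(21/4,10) (161/11,10) (7,17)]

1. After x ≥ 1: [(3,1) (17,1) (19,6) (7,17)]
2. After x ≤ 16: [(3,1) (16,1) (16,35/4) (7,17)]
3. After y ≥ 10: [(21/4,10) (161/11,10) (7,17)]
4. After y ≤ 18: [(21/4,10) (161/11,10) (7,17)]
5. Canonical ring: [(21/4,10) (161/11,10) (7,17)]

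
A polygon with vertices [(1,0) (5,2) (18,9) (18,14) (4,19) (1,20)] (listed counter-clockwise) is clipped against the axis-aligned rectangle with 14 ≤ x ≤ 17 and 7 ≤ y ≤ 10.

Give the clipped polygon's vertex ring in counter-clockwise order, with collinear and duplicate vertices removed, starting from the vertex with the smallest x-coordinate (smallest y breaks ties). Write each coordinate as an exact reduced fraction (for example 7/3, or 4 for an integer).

1. After x ≥ 14: [(14,89/13) (18,9) (18,14) (14,108/7)]
2. After x ≤ 17: [(14,89/13) (17,110/13) (17,201/14) (14,108/7)]
3. After y ≥ 7: [(14,7) (100/7,7) (17,110/13) (17,201/14) (14,108/7)]
4. After y ≤ 10: [(14,10) (14,7) (100/7,7) (17,110/13) (17,10)]
5. Canonical ring: [(14,7) (100/7,7) (17,110/13) (17,10) (14,10)]

Clipped polygon: [(14,7) (100/7,7) (17,110/13) (17,10) (14,10)]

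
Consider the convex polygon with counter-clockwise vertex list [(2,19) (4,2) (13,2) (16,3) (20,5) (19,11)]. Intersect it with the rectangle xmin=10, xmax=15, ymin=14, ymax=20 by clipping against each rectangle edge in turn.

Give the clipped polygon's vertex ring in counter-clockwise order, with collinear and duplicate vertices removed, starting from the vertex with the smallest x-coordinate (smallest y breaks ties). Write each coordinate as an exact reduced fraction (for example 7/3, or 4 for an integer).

1. After x ≥ 10: [(10,259/17) (10,2) (13,2) (16,3) (20,5) (19,11)]
2. After x ≤ 15: [(15,219/17) (10,259/17) (10,2) (13,2) (15,8/3)]
3. After y ≥ 14: [(101/8,14) (10,259/17) (10,14)]
4. After y ≤ 20: [(101/8,14) (10,259/17) (10,14)]
5. Canonical ring: [(10,14) (101/8,14) (10,259/17)]

Clipped polygon: [(10,14) (101/8,14) (10,259/17)]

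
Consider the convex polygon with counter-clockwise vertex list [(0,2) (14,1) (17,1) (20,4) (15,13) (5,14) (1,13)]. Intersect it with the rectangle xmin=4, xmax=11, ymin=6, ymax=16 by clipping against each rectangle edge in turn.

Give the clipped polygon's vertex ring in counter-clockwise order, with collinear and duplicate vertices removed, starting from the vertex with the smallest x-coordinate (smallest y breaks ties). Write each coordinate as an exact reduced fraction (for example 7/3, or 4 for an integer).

1. After x ≥ 4: [(4,12/7) (14,1) (17,1) (20,4) (15,13) (5,14) (4,55/4)]
2. After x ≤ 11: [(4,12/7) (11,17/14) (11,67/5) (5,14) (4,55/4)]
3. After y ≥ 6: [(4,6) (11,6) (11,67/5) (5,14) (4,55/4)]
4. After y ≤ 16: [(4,6) (11,6) (11,67/5) (5,14) (4,55/4)]
5. Canonical ring: [(4,6) (11,6) (11,67/5) (5,14) (4,55/4)]

Clipped polygon: [(4,6) (11,6) (11,67/5) (5,14) (4,55/4)]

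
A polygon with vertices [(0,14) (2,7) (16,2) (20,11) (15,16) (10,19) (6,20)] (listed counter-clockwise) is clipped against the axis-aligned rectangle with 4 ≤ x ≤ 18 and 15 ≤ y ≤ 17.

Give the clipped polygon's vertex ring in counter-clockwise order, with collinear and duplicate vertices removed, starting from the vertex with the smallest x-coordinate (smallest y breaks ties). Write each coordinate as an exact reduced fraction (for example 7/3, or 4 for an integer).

Clipped polygon: [(4,15) (16,15) (15,16) (40/3,17) (4,17)]

1. After x ≥ 4: [(4,18) (4,44/7) (16,2) (20,11) (15,16) (10,19) (6,20)]
2. After x ≤ 18: [(4,18) (4,44/7) (16,2) (18,13/2) (18,13) (15,16) (10,19) (6,20)]
3. After y ≥ 15: [(4,18) (4,15) (16,15) (15,16) (10,19) (6,20)]
4. After y ≤ 17: [(4,17) (4,15) (16,15) (15,16) (40/3,17)]
5. Canonical ring: [(4,15) (16,15) (15,16) (40/3,17) (4,17)]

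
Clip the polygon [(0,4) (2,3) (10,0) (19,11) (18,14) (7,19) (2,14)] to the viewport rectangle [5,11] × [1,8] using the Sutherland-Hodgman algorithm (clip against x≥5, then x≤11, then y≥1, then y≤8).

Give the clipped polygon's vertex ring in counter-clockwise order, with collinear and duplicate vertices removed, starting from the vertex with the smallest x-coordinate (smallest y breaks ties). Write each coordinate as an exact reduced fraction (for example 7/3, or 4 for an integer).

1. After x ≥ 5: [(5,15/8) (10,0) (19,11) (18,14) (7,19) (5,17)]
2. After x ≤ 11: [(5,15/8) (10,0) (11,11/9) (11,189/11) (7,19) (5,17)]
3. After y ≥ 1: [(5,15/8) (22/3,1) (119/11,1) (11,11/9) (11,189/11) (7,19) (5,17)]
4. After y ≤ 8: [(5,8) (5,15/8) (22/3,1) (119/11,1) (11,11/9) (11,8)]
5. Canonical ring: [(5,15/8) (22/3,1) (119/11,1) (11,11/9) (11,8) (5,8)]

Clipped polygon: [(5,15/8) (22/3,1) (119/11,1) (11,11/9) (11,8) (5,8)]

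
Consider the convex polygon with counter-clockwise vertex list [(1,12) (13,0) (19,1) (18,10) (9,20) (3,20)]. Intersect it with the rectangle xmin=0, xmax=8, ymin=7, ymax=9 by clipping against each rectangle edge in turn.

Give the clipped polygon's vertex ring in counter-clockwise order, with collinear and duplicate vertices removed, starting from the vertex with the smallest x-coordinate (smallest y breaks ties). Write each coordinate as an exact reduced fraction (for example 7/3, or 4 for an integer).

1. After x ≥ 0: [(1,12) (13,0) (19,1) (18,10) (9,20) (3,20)]
2. After x ≤ 8: [(1,12) (8,5) (8,20) (3,20)]
3. After y ≥ 7: [(1,12) (6,7) (8,7) (8,20) (3,20)]
4. After y ≤ 9: [(4,9) (6,7) (8,7) (8,9)]
5. Canonical ring: [(4,9) (6,7) (8,7) (8,9)]

Clipped polygon: [(4,9) (6,7) (8,7) (8,9)]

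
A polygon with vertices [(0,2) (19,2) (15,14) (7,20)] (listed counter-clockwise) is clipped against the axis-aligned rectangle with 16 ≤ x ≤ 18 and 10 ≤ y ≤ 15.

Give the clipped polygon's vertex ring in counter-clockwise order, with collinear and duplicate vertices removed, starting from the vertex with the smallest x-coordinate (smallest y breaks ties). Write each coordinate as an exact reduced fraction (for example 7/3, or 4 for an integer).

Clipped polygon: [(16,10) (49/3,10) (16,11)]

1. After x ≥ 16: [(16,2) (19,2) (16,11)]
2. After x ≤ 18: [(16,2) (18,2) (18,5) (16,11)]
3. After y ≥ 10: [(16,10) (49/3,10) (16,11)]
4. After y ≤ 15: [(16,10) (49/3,10) (16,11)]
5. Canonical ring: [(16,10) (49/3,10) (16,11)]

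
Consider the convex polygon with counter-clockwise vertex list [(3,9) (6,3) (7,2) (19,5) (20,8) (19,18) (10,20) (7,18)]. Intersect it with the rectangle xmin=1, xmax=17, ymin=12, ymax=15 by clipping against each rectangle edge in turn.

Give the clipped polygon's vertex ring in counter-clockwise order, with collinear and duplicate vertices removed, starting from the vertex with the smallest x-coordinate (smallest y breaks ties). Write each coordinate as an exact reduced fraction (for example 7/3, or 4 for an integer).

Clipped polygon: [(13/3,12) (17,12) (17,15) (17/3,15)]

1. After x ≥ 1: [(3,9) (6,3) (7,2) (19,5) (20,8) (19,18) (10,20) (7,18)]
2. After x ≤ 17: [(3,9) (6,3) (7,2) (17,9/2) (17,166/9) (10,20) (7,18)]
3. After y ≥ 12: [(13/3,12) (17,12) (17,166/9) (10,20) (7,18)]
4. After y ≤ 15: [(17/3,15) (13/3,12) (17,12) (17,15)]
5. Canonical ring: [(13/3,12) (17,12) (17,15) (17/3,15)]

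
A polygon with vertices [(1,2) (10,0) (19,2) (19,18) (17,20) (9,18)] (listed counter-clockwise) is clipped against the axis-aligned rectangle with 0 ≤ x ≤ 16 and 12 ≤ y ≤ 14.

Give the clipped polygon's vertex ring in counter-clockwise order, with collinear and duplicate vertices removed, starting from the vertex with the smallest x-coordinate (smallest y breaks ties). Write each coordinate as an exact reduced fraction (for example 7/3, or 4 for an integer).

Clipped polygon: [(6,12) (16,12) (16,14) (7,14)]

1. After x ≥ 0: [(1,2) (10,0) (19,2) (19,18) (17,20) (9,18)]
2. After x ≤ 16: [(1,2) (10,0) (16,4/3) (16,79/4) (9,18)]
3. After y ≥ 12: [(6,12) (16,12) (16,79/4) (9,18)]
4. After y ≤ 14: [(7,14) (6,12) (16,12) (16,14)]
5. Canonical ring: [(6,12) (16,12) (16,14) (7,14)]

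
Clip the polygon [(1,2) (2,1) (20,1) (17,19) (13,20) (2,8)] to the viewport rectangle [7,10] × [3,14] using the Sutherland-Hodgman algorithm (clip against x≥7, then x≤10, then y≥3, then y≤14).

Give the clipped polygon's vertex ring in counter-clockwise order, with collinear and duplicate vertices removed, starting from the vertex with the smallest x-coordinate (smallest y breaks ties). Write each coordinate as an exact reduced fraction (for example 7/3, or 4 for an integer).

1. After x ≥ 7: [(7,1) (20,1) (17,19) (13,20) (7,148/11)]
2. After x ≤ 10: [(7,1) (10,1) (10,184/11) (7,148/11)]
3. After y ≥ 3: [(7,3) (10,3) (10,184/11) (7,148/11)]
4. After y ≤ 14: [(7,3) (10,3) (10,14) (15/2,14) (7,148/11)]
5. Canonical ring: [(7,3) (10,3) (10,14) (15/2,14) (7,148/11)]

Clipped polygon: [(7,3) (10,3) (10,14) (15/2,14) (7,148/11)]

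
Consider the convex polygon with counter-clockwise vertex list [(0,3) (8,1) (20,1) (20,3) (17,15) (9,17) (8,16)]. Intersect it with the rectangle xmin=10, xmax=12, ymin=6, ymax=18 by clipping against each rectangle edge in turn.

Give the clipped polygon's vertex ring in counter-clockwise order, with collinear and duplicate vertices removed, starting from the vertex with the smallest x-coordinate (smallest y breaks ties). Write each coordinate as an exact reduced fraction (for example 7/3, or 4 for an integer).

Clipped polygon: [(10,6) (12,6) (12,65/4) (10,67/4)]

1. After x ≥ 10: [(10,1) (20,1) (20,3) (17,15) (10,67/4)]
2. After x ≤ 12: [(10,1) (12,1) (12,65/4) (10,67/4)]
3. After y ≥ 6: [(10,6) (12,6) (12,65/4) (10,67/4)]
4. After y ≤ 18: [(10,6) (12,6) (12,65/4) (10,67/4)]
5. Canonical ring: [(10,6) (12,6) (12,65/4) (10,67/4)]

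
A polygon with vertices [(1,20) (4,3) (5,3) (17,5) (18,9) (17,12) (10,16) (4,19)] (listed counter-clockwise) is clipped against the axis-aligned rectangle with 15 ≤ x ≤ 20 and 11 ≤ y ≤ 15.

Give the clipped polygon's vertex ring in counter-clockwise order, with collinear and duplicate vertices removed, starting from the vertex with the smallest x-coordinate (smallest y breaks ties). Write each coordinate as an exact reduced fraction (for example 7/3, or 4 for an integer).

1. After x ≥ 15: [(15,14/3) (17,5) (18,9) (17,12) (15,92/7)]
2. After x ≤ 20: [(15,14/3) (17,5) (18,9) (17,12) (15,92/7)]
3. After y ≥ 11: [(15,11) (52/3,11) (17,12) (15,92/7)]
4. After y ≤ 15: [(15,11) (52/3,11) (17,12) (15,92/7)]
5. Canonical ring: [(15,11) (52/3,11) (17,12) (15,92/7)]

Clipped polygon: [(15,11) (52/3,11) (17,12) (15,92/7)]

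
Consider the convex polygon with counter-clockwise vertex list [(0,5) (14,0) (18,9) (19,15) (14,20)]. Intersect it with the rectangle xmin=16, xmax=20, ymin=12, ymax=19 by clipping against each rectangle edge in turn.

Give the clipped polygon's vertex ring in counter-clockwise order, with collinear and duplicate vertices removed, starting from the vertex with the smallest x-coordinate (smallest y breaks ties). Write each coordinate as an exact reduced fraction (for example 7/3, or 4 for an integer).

1. After x ≥ 16: [(16,9/2) (18,9) (19,15) (16,18)]
2. After x ≤ 20: [(16,9/2) (18,9) (19,15) (16,18)]
3. After y ≥ 12: [(16,12) (37/2,12) (19,15) (16,18)]
4. After y ≤ 19: [(16,12) (37/2,12) (19,15) (16,18)]
5. Canonical ring: [(16,12) (37/2,12) (19,15) (16,18)]

Clipped polygon: [(16,12) (37/2,12) (19,15) (16,18)]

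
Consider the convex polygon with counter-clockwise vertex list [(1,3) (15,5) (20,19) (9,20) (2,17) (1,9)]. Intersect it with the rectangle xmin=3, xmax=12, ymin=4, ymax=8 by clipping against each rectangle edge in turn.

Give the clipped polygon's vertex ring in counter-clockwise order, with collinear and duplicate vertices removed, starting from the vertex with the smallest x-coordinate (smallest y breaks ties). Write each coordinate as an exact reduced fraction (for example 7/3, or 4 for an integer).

Clipped polygon: [(3,4) (8,4) (12,32/7) (12,8) (3,8)]

1. After x ≥ 3: [(3,23/7) (15,5) (20,19) (9,20) (3,122/7)]
2. After x ≤ 12: [(3,23/7) (12,32/7) (12,217/11) (9,20) (3,122/7)]
3. After y ≥ 4: [(3,4) (8,4) (12,32/7) (12,217/11) (9,20) (3,122/7)]
4. After y ≤ 8: [(3,8) (3,4) (8,4) (12,32/7) (12,8)]
5. Canonical ring: [(3,4) (8,4) (12,32/7) (12,8) (3,8)]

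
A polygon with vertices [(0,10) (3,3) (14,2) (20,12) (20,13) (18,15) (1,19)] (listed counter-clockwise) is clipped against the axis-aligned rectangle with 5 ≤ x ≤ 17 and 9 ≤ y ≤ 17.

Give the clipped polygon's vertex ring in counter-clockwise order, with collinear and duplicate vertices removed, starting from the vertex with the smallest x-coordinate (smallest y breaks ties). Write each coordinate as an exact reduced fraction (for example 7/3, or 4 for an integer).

1. After x ≥ 5: [(5,31/11) (14,2) (20,12) (20,13) (18,15) (5,307/17)]
2. After x ≤ 17: [(5,31/11) (14,2) (17,7) (17,259/17) (5,307/17)]
3. After y ≥ 9: [(5,9) (17,9) (17,259/17) (5,307/17)]
4. After y ≤ 17: [(5,17) (5,9) (17,9) (17,259/17) (19/2,17)]
5. Canonical ring: [(5,9) (17,9) (17,259/17) (19/2,17) (5,17)]

Clipped polygon: [(5,9) (17,9) (17,259/17) (19/2,17) (5,17)]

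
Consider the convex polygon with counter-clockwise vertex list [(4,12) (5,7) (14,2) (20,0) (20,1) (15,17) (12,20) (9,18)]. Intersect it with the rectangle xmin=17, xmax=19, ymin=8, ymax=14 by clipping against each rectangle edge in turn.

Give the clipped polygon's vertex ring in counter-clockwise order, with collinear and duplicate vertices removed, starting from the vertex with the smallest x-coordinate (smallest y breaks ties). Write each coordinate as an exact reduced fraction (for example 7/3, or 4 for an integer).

1. After x ≥ 17: [(17,1) (20,0) (20,1) (17,53/5)]
2. After x ≤ 19: [(17,1) (19,1/3) (19,21/5) (17,53/5)]
3. After y ≥ 8: [(17,8) (285/16,8) (17,53/5)]
4. After y ≤ 14: [(17,8) (285/16,8) (17,53/5)]
5. Canonical ring: [(17,8) (285/16,8) (17,53/5)]

Clipped polygon: [(17,8) (285/16,8) (17,53/5)]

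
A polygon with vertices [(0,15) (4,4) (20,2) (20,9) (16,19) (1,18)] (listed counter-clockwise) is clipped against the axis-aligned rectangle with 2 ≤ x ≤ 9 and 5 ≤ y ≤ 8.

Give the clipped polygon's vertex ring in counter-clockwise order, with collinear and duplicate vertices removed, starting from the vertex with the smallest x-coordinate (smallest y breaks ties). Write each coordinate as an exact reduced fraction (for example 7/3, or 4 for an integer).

Clipped polygon: [(28/11,8) (40/11,5) (9,5) (9,8)]

1. After x ≥ 2: [(2,19/2) (4,4) (20,2) (20,9) (16,19) (2,271/15)]
2. After x ≤ 9: [(2,19/2) (4,4) (9,27/8) (9,278/15) (2,271/15)]
3. After y ≥ 5: [(2,19/2) (40/11,5) (9,5) (9,278/15) (2,271/15)]
4. After y ≤ 8: [(28/11,8) (40/11,5) (9,5) (9,8)]
5. Canonical ring: [(28/11,8) (40/11,5) (9,5) (9,8)]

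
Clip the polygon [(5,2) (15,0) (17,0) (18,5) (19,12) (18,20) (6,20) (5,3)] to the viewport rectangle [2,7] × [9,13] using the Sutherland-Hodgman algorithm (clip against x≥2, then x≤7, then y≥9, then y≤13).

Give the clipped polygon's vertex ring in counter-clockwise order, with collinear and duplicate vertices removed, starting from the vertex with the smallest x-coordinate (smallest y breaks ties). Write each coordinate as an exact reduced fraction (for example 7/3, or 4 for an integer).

Clipped polygon: [(91/17,9) (7,9) (7,13) (95/17,13)]

1. After x ≥ 2: [(5,2) (15,0) (17,0) (18,5) (19,12) (18,20) (6,20) (5,3)]
2. After x ≤ 7: [(5,2) (7,8/5) (7,20) (6,20) (5,3)]
3. After y ≥ 9: [(7,9) (7,20) (6,20) (91/17,9)]
4. After y ≤ 13: [(7,9) (7,13) (95/17,13) (91/17,9)]
5. Canonical ring: [(91/17,9) (7,9) (7,13) (95/17,13)]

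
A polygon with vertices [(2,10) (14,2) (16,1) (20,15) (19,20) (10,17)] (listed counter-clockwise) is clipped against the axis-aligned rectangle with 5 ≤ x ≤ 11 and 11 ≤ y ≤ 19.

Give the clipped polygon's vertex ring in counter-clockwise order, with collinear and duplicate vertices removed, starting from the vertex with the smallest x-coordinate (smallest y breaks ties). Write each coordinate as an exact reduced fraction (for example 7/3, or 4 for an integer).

Clipped polygon: [(5,11) (11,11) (11,52/3) (10,17) (5,101/8)]

1. After x ≥ 5: [(5,101/8) (5,8) (14,2) (16,1) (20,15) (19,20) (10,17)]
2. After x ≤ 11: [(5,101/8) (5,8) (11,4) (11,52/3) (10,17)]
3. After y ≥ 11: [(5,101/8) (5,11) (11,11) (11,52/3) (10,17)]
4. After y ≤ 19: [(5,101/8) (5,11) (11,11) (11,52/3) (10,17)]
5. Canonical ring: [(5,11) (11,11) (11,52/3) (10,17) (5,101/8)]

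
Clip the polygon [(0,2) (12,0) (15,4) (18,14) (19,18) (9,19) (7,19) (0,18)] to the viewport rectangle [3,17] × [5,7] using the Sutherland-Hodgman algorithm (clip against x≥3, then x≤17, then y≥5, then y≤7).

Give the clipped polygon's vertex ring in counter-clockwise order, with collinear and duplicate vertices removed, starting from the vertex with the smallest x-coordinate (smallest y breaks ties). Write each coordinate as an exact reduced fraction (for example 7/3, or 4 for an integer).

Clipped polygon: [(3,5) (153/10,5) (159/10,7) (3,7)]

1. After x ≥ 3: [(3,3/2) (12,0) (15,4) (18,14) (19,18) (9,19) (7,19) (3,129/7)]
2. After x ≤ 17: [(3,3/2) (12,0) (15,4) (17,32/3) (17,91/5) (9,19) (7,19) (3,129/7)]
3. After y ≥ 5: [(3,5) (153/10,5) (17,32/3) (17,91/5) (9,19) (7,19) (3,129/7)]
4. After y ≤ 7: [(3,7) (3,5) (153/10,5) (159/10,7)]
5. Canonical ring: [(3,5) (153/10,5) (159/10,7) (3,7)]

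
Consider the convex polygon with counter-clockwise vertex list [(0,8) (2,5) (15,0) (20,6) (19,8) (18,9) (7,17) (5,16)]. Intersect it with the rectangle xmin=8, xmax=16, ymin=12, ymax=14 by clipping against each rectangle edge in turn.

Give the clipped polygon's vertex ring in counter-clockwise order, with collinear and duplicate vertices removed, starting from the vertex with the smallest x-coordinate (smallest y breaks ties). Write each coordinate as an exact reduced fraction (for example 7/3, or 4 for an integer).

1. After x ≥ 8: [(8,35/13) (15,0) (20,6) (19,8) (18,9) (8,179/11)]
2. After x ≤ 16: [(8,35/13) (15,0) (16,6/5) (16,115/11) (8,179/11)]
3. After y ≥ 12: [(8,12) (111/8,12) (8,179/11)]
4. After y ≤ 14: [(8,14) (8,12) (111/8,12) (89/8,14)]
5. Canonical ring: [(8,12) (111/8,12) (89/8,14) (8,14)]

Clipped polygon: [(8,12) (111/8,12) (89/8,14) (8,14)]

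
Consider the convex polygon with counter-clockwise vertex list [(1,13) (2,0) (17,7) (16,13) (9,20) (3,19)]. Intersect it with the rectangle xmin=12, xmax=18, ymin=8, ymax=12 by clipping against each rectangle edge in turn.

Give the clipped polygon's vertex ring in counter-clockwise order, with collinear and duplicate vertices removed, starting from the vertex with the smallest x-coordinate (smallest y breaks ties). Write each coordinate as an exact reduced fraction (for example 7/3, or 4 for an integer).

1. After x ≥ 12: [(12,14/3) (17,7) (16,13) (12,17)]
2. After x ≤ 18: [(12,14/3) (17,7) (16,13) (12,17)]
3. After y ≥ 8: [(12,8) (101/6,8) (16,13) (12,17)]
4. After y ≤ 12: [(12,12) (12,8) (101/6,8) (97/6,12)]
5. Canonical ring: [(12,8) (101/6,8) (97/6,12) (12,12)]

Clipped polygon: [(12,8) (101/6,8) (97/6,12) (12,12)]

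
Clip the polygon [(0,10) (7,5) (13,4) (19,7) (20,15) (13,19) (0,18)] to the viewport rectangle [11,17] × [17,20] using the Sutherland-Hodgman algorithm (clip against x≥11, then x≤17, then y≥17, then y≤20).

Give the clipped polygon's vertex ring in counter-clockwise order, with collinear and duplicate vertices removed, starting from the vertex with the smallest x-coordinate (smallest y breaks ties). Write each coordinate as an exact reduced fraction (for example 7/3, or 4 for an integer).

1. After x ≥ 11: [(11,13/3) (13,4) (19,7) (20,15) (13,19) (11,245/13)]
2. After x ≤ 17: [(11,13/3) (13,4) (17,6) (17,117/7) (13,19) (11,245/13)]
3. After y ≥ 17: [(11,17) (33/2,17) (13,19) (11,245/13)]
4. After y ≤ 20: [(11,17) (33/2,17) (13,19) (11,245/13)]
5. Canonical ring: [(11,17) (33/2,17) (13,19) (11,245/13)]

Clipped polygon: [(11,17) (33/2,17) (13,19) (11,245/13)]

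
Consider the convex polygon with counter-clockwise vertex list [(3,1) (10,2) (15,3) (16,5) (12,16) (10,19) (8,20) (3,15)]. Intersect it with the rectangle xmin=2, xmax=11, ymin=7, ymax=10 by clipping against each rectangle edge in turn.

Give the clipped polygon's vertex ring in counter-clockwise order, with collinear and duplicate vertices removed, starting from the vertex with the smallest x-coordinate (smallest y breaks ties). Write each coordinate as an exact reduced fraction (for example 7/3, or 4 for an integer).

Clipped polygon: [(3,7) (11,7) (11,10) (3,10)]

1. After x ≥ 2: [(3,1) (10,2) (15,3) (16,5) (12,16) (10,19) (8,20) (3,15)]
2. After x ≤ 11: [(3,1) (10,2) (11,11/5) (11,35/2) (10,19) (8,20) (3,15)]
3. After y ≥ 7: [(3,7) (11,7) (11,35/2) (10,19) (8,20) (3,15)]
4. After y ≤ 10: [(3,10) (3,7) (11,7) (11,10)]
5. Canonical ring: [(3,7) (11,7) (11,10) (3,10)]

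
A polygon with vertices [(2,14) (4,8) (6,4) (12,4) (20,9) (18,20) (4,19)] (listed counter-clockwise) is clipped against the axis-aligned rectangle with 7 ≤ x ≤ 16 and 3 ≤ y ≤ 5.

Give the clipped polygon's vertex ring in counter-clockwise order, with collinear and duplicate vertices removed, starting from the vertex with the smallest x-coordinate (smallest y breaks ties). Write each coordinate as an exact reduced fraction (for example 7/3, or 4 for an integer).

1. After x ≥ 7: [(7,4) (12,4) (20,9) (18,20) (7,269/14)]
2. After x ≤ 16: [(7,4) (12,4) (16,13/2) (16,139/7) (7,269/14)]
3. After y ≥ 3: [(7,4) (12,4) (16,13/2) (16,139/7) (7,269/14)]
4. After y ≤ 5: [(7,5) (7,4) (12,4) (68/5,5)]
5. Canonical ring: [(7,4) (12,4) (68/5,5) (7,5)]

Clipped polygon: [(7,4) (12,4) (68/5,5) (7,5)]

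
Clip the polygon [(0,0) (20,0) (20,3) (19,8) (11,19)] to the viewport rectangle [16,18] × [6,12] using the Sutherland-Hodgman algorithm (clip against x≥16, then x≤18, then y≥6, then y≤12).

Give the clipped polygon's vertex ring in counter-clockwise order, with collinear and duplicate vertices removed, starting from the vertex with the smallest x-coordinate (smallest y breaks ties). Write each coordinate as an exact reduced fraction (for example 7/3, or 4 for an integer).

Clipped polygon: [(16,6) (18,6) (18,75/8) (177/11,12) (16,12)]

1. After x ≥ 16: [(16,0) (20,0) (20,3) (19,8) (16,97/8)]
2. After x ≤ 18: [(16,0) (18,0) (18,75/8) (16,97/8)]
3. After y ≥ 6: [(16,6) (18,6) (18,75/8) (16,97/8)]
4. After y ≤ 12: [(16,12) (16,6) (18,6) (18,75/8) (177/11,12)]
5. Canonical ring: [(16,6) (18,6) (18,75/8) (177/11,12) (16,12)]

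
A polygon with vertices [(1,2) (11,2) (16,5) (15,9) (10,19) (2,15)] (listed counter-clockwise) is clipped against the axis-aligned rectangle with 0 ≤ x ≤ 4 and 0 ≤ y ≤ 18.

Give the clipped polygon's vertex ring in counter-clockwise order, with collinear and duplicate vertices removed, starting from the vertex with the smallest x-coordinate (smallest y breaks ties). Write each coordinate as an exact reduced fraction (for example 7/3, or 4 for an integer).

1. After x ≥ 0: [(1,2) (11,2) (16,5) (15,9) (10,19) (2,15)]
2. After x ≤ 4: [(1,2) (4,2) (4,16) (2,15)]
3. After y ≥ 0: [(1,2) (4,2) (4,16) (2,15)]
4. After y ≤ 18: [(1,2) (4,2) (4,16) (2,15)]
5. Canonical ring: [(1,2) (4,2) (4,16) (2,15)]

Clipped polygon: [(1,2) (4,2) (4,16) (2,15)]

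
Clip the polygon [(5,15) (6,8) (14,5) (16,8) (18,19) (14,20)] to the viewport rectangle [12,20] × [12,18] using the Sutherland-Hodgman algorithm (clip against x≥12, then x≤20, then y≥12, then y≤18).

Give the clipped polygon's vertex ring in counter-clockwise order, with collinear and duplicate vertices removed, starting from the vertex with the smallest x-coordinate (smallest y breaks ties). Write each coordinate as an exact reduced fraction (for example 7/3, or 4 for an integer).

Clipped polygon: [(12,12) (184/11,12) (196/11,18) (12,18)]

1. After x ≥ 12: [(12,170/9) (12,23/4) (14,5) (16,8) (18,19) (14,20)]
2. After x ≤ 20: [(12,170/9) (12,23/4) (14,5) (16,8) (18,19) (14,20)]
3. After y ≥ 12: [(12,170/9) (12,12) (184/11,12) (18,19) (14,20)]
4. After y ≤ 18: [(12,18) (12,12) (184/11,12) (196/11,18)]
5. Canonical ring: [(12,12) (184/11,12) (196/11,18) (12,18)]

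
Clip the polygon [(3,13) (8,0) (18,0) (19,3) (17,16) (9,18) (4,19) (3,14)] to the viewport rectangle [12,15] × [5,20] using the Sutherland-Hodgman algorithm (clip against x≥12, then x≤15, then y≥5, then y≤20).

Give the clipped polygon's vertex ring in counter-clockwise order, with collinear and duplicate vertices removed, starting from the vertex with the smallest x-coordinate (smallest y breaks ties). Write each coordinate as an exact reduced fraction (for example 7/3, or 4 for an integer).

1. After x ≥ 12: [(12,0) (18,0) (19,3) (17,16) (12,69/4)]
2. After x ≤ 15: [(12,0) (15,0) (15,33/2) (12,69/4)]
3. After y ≥ 5: [(12,5) (15,5) (15,33/2) (12,69/4)]
4. After y ≤ 20: [(12,5) (15,5) (15,33/2) (12,69/4)]
5. Canonical ring: [(12,5) (15,5) (15,33/2) (12,69/4)]

Clipped polygon: [(12,5) (15,5) (15,33/2) (12,69/4)]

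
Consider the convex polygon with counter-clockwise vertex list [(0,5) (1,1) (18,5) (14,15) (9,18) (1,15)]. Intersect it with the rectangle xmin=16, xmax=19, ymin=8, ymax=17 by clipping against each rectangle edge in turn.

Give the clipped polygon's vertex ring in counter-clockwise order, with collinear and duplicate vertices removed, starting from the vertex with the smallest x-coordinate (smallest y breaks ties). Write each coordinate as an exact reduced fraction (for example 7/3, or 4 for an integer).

1. After x ≥ 16: [(16,77/17) (18,5) (16,10)]
2. After x ≤ 19: [(16,77/17) (18,5) (16,10)]
3. After y ≥ 8: [(16,8) (84/5,8) (16,10)]
4. After y ≤ 17: [(16,8) (84/5,8) (16,10)]
5. Canonical ring: [(16,8) (84/5,8) (16,10)]

Clipped polygon: [(16,8) (84/5,8) (16,10)]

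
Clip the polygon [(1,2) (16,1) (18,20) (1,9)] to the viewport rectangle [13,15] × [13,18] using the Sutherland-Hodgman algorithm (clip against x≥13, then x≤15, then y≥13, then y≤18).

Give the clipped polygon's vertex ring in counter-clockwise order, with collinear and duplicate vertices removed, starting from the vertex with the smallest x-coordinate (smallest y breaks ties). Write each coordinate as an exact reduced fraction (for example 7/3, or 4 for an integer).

Clipped polygon: [(13,13) (15,13) (15,18) (164/11,18) (13,285/17)]

1. After x ≥ 13: [(13,6/5) (16,1) (18,20) (13,285/17)]
2. After x ≤ 15: [(13,6/5) (15,16/15) (15,307/17) (13,285/17)]
3. After y ≥ 13: [(13,13) (15,13) (15,307/17) (13,285/17)]
4. After y ≤ 18: [(13,13) (15,13) (15,18) (164/11,18) (13,285/17)]
5. Canonical ring: [(13,13) (15,13) (15,18) (164/11,18) (13,285/17)]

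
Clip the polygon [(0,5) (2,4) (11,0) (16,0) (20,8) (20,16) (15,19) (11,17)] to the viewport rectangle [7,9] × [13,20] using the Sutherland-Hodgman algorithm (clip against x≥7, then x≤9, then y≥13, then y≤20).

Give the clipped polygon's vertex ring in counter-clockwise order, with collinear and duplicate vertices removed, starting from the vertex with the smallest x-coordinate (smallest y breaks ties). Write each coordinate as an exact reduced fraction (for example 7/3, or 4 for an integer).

Clipped polygon: [(22/3,13) (9,13) (9,163/11)]

1. After x ≥ 7: [(7,139/11) (7,16/9) (11,0) (16,0) (20,8) (20,16) (15,19) (11,17)]
2. After x ≤ 9: [(9,163/11) (7,139/11) (7,16/9) (9,8/9)]
3. After y ≥ 13: [(9,13) (9,163/11) (22/3,13)]
4. After y ≤ 20: [(9,13) (9,163/11) (22/3,13)]
5. Canonical ring: [(22/3,13) (9,13) (9,163/11)]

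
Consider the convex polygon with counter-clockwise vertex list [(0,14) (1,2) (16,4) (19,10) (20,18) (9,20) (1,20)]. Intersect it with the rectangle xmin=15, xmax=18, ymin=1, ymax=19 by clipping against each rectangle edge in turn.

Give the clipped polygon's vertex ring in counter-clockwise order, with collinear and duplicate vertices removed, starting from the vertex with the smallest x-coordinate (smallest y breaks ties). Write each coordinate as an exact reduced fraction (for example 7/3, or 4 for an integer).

Clipped polygon: [(15,58/15) (16,4) (18,8) (18,202/11) (15,208/11)]

1. After x ≥ 15: [(15,58/15) (16,4) (19,10) (20,18) (15,208/11)]
2. After x ≤ 18: [(15,58/15) (16,4) (18,8) (18,202/11) (15,208/11)]
3. After y ≥ 1: [(15,58/15) (16,4) (18,8) (18,202/11) (15,208/11)]
4. After y ≤ 19: [(15,58/15) (16,4) (18,8) (18,202/11) (15,208/11)]
5. Canonical ring: [(15,58/15) (16,4) (18,8) (18,202/11) (15,208/11)]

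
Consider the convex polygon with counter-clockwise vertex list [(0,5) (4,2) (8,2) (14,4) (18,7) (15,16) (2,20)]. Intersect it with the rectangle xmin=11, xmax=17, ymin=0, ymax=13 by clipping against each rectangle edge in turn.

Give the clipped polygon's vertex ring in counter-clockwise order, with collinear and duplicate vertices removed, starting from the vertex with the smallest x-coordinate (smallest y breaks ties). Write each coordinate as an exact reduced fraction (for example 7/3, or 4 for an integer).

Clipped polygon: [(11,3) (14,4) (17,25/4) (17,10) (16,13) (11,13)]

1. After x ≥ 11: [(11,3) (14,4) (18,7) (15,16) (11,224/13)]
2. After x ≤ 17: [(11,3) (14,4) (17,25/4) (17,10) (15,16) (11,224/13)]
3. After y ≥ 0: [(11,3) (14,4) (17,25/4) (17,10) (15,16) (11,224/13)]
4. After y ≤ 13: [(11,13) (11,3) (14,4) (17,25/4) (17,10) (16,13)]
5. Canonical ring: [(11,3) (14,4) (17,25/4) (17,10) (16,13) (11,13)]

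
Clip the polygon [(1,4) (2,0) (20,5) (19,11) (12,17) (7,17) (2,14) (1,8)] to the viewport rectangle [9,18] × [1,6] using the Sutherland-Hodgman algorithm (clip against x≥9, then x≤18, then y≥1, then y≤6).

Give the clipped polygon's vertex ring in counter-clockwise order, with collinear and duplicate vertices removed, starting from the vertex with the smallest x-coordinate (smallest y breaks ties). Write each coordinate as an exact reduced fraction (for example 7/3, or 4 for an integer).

1. After x ≥ 9: [(9,35/18) (20,5) (19,11) (12,17) (9,17)]
2. After x ≤ 18: [(9,35/18) (18,40/9) (18,83/7) (12,17) (9,17)]
3. After y ≥ 1: [(9,35/18) (18,40/9) (18,83/7) (12,17) (9,17)]
4. After y ≤ 6: [(9,6) (9,35/18) (18,40/9) (18,6)]
5. Canonical ring: [(9,35/18) (18,40/9) (18,6) (9,6)]

Clipped polygon: [(9,35/18) (18,40/9) (18,6) (9,6)]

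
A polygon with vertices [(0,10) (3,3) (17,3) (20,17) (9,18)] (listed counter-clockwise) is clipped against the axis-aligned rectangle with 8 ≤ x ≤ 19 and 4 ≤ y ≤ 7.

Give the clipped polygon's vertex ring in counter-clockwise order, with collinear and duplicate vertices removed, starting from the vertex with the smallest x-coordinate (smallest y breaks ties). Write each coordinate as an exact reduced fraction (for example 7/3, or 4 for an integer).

1. After x ≥ 8: [(8,154/9) (8,3) (17,3) (20,17) (9,18)]
2. After x ≤ 19: [(8,154/9) (8,3) (17,3) (19,37/3) (19,188/11) (9,18)]
3. After y ≥ 4: [(8,154/9) (8,4) (241/14,4) (19,37/3) (19,188/11) (9,18)]
4. After y ≤ 7: [(8,7) (8,4) (241/14,4) (125/7,7)]
5. Canonical ring: [(8,4) (241/14,4) (125/7,7) (8,7)]

Clipped polygon: [(8,4) (241/14,4) (125/7,7) (8,7)]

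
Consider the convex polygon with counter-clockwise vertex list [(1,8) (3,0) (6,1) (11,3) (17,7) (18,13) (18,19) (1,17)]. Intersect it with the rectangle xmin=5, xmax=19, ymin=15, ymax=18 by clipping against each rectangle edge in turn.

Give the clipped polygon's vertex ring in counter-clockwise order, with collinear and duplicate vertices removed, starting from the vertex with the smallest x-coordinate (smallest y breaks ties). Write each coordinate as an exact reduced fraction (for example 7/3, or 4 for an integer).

1. After x ≥ 5: [(5,2/3) (6,1) (11,3) (17,7) (18,13) (18,19) (5,297/17)]
2. After x ≤ 19: [(5,2/3) (6,1) (11,3) (17,7) (18,13) (18,19) (5,297/17)]
3. After y ≥ 15: [(5,15) (18,15) (18,19) (5,297/17)]
4. After y ≤ 18: [(5,15) (18,15) (18,18) (19/2,18) (5,297/17)]
5. Canonical ring: [(5,15) (18,15) (18,18) (19/2,18) (5,297/17)]

Clipped polygon: [(5,15) (18,15) (18,18) (19/2,18) (5,297/17)]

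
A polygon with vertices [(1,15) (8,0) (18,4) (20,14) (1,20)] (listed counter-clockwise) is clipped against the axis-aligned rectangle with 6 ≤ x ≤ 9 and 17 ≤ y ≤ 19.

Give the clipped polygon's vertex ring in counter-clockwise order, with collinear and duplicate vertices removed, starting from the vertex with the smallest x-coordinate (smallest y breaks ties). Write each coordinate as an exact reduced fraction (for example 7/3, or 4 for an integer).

1. After x ≥ 6: [(6,30/7) (8,0) (18,4) (20,14) (6,350/19)]
2. After x ≤ 9: [(6,30/7) (8,0) (9,2/5) (9,332/19) (6,350/19)]
3. After y ≥ 17: [(6,17) (9,17) (9,332/19) (6,350/19)]
4. After y ≤ 19: [(6,17) (9,17) (9,332/19) (6,350/19)]
5. Canonical ring: [(6,17) (9,17) (9,332/19) (6,350/19)]

Clipped polygon: [(6,17) (9,17) (9,332/19) (6,350/19)]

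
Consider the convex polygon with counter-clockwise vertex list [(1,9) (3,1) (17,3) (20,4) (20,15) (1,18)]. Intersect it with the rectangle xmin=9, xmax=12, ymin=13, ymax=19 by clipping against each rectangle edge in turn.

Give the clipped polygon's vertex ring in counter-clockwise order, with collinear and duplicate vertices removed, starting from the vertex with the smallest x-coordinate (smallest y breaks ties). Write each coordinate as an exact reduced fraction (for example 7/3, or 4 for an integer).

1. After x ≥ 9: [(9,13/7) (17,3) (20,4) (20,15) (9,318/19)]
2. After x ≤ 12: [(9,13/7) (12,16/7) (12,309/19) (9,318/19)]
3. After y ≥ 13: [(9,13) (12,13) (12,309/19) (9,318/19)]
4. After y ≤ 19: [(9,13) (12,13) (12,309/19) (9,318/19)]
5. Canonical ring: [(9,13) (12,13) (12,309/19) (9,318/19)]

Clipped polygon: [(9,13) (12,13) (12,309/19) (9,318/19)]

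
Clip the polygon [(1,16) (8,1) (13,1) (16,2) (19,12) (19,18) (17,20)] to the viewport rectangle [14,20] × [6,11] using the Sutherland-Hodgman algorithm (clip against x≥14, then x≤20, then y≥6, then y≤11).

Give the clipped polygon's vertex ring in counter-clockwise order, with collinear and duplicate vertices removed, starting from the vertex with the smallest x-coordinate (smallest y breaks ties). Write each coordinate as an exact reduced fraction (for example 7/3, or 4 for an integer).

1. After x ≥ 14: [(14,77/4) (14,4/3) (16,2) (19,12) (19,18) (17,20)]
2. After x ≤ 20: [(14,77/4) (14,4/3) (16,2) (19,12) (19,18) (17,20)]
3. After y ≥ 6: [(14,77/4) (14,6) (86/5,6) (19,12) (19,18) (17,20)]
4. After y ≤ 11: [(14,11) (14,6) (86/5,6) (187/10,11)]
5. Canonical ring: [(14,6) (86/5,6) (187/10,11) (14,11)]

Clipped polygon: [(14,6) (86/5,6) (187/10,11) (14,11)]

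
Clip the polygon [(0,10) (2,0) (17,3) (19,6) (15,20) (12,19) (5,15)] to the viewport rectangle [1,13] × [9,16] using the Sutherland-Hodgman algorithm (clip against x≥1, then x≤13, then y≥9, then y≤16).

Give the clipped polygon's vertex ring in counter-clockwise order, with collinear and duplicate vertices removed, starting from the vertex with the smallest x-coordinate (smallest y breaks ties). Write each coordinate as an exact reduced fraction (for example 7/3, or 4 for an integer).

1. After x ≥ 1: [(1,11) (1,5) (2,0) (17,3) (19,6) (15,20) (12,19) (5,15)]
2. After x ≤ 13: [(1,11) (1,5) (2,0) (13,11/5) (13,58/3) (12,19) (5,15)]
3. After y ≥ 9: [(1,11) (1,9) (13,9) (13,58/3) (12,19) (5,15)]
4. After y ≤ 16: [(1,11) (1,9) (13,9) (13,16) (27/4,16) (5,15)]
5. Canonical ring: [(1,9) (13,9) (13,16) (27/4,16) (5,15) (1,11)]

Clipped polygon: [(1,9) (13,9) (13,16) (27/4,16) (5,15) (1,11)]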